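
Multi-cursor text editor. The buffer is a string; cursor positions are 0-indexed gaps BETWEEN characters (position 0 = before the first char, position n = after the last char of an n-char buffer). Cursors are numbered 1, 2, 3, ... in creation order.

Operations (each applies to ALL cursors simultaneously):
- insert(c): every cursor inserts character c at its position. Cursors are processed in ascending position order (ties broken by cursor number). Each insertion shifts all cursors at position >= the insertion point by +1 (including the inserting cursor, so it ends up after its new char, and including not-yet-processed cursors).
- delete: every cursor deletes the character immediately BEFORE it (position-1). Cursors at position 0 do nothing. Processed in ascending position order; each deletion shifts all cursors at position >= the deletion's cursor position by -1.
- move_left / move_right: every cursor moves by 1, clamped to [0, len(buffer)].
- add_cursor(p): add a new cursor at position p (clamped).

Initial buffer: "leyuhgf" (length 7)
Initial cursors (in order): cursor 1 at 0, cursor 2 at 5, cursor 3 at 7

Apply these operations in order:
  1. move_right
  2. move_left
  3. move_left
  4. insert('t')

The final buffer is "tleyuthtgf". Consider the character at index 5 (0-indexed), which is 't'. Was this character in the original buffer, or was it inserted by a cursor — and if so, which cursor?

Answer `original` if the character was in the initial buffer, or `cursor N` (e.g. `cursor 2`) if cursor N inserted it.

After op 1 (move_right): buffer="leyuhgf" (len 7), cursors c1@1 c2@6 c3@7, authorship .......
After op 2 (move_left): buffer="leyuhgf" (len 7), cursors c1@0 c2@5 c3@6, authorship .......
After op 3 (move_left): buffer="leyuhgf" (len 7), cursors c1@0 c2@4 c3@5, authorship .......
After op 4 (insert('t')): buffer="tleyuthtgf" (len 10), cursors c1@1 c2@6 c3@8, authorship 1....2.3..
Authorship (.=original, N=cursor N): 1 . . . . 2 . 3 . .
Index 5: author = 2

Answer: cursor 2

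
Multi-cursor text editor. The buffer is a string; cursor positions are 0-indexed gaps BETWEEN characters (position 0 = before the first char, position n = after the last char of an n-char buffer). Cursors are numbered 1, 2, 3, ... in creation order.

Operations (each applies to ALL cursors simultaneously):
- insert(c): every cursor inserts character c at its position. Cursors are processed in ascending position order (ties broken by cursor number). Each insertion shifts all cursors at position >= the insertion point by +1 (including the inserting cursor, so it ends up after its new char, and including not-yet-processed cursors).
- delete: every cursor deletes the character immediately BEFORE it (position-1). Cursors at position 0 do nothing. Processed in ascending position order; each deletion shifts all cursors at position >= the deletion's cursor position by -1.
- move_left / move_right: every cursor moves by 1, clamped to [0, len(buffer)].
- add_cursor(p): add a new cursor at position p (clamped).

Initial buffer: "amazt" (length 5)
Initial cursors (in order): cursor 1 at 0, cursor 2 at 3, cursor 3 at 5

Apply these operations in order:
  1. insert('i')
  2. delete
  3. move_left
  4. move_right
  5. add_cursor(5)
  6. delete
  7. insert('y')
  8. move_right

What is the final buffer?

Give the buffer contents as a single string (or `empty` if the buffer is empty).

Answer: ymyyy

Derivation:
After op 1 (insert('i')): buffer="iamaizti" (len 8), cursors c1@1 c2@5 c3@8, authorship 1...2..3
After op 2 (delete): buffer="amazt" (len 5), cursors c1@0 c2@3 c3@5, authorship .....
After op 3 (move_left): buffer="amazt" (len 5), cursors c1@0 c2@2 c3@4, authorship .....
After op 4 (move_right): buffer="amazt" (len 5), cursors c1@1 c2@3 c3@5, authorship .....
After op 5 (add_cursor(5)): buffer="amazt" (len 5), cursors c1@1 c2@3 c3@5 c4@5, authorship .....
After op 6 (delete): buffer="m" (len 1), cursors c1@0 c2@1 c3@1 c4@1, authorship .
After op 7 (insert('y')): buffer="ymyyy" (len 5), cursors c1@1 c2@5 c3@5 c4@5, authorship 1.234
After op 8 (move_right): buffer="ymyyy" (len 5), cursors c1@2 c2@5 c3@5 c4@5, authorship 1.234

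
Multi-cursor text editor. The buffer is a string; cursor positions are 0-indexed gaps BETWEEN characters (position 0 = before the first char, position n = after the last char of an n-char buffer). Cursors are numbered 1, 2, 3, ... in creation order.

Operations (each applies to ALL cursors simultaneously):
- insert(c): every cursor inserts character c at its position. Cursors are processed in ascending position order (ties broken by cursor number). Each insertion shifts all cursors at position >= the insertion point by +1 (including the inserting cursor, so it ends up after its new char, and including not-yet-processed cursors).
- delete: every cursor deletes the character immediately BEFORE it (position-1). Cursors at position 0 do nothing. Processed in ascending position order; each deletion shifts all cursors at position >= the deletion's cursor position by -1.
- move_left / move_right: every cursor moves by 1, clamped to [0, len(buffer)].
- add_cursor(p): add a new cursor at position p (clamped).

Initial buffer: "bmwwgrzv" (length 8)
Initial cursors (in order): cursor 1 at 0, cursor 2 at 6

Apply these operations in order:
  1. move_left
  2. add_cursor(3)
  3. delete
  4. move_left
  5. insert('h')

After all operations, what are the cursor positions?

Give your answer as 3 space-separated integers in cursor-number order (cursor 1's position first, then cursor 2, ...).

After op 1 (move_left): buffer="bmwwgrzv" (len 8), cursors c1@0 c2@5, authorship ........
After op 2 (add_cursor(3)): buffer="bmwwgrzv" (len 8), cursors c1@0 c3@3 c2@5, authorship ........
After op 3 (delete): buffer="bmwrzv" (len 6), cursors c1@0 c3@2 c2@3, authorship ......
After op 4 (move_left): buffer="bmwrzv" (len 6), cursors c1@0 c3@1 c2@2, authorship ......
After op 5 (insert('h')): buffer="hbhmhwrzv" (len 9), cursors c1@1 c3@3 c2@5, authorship 1.3.2....

Answer: 1 5 3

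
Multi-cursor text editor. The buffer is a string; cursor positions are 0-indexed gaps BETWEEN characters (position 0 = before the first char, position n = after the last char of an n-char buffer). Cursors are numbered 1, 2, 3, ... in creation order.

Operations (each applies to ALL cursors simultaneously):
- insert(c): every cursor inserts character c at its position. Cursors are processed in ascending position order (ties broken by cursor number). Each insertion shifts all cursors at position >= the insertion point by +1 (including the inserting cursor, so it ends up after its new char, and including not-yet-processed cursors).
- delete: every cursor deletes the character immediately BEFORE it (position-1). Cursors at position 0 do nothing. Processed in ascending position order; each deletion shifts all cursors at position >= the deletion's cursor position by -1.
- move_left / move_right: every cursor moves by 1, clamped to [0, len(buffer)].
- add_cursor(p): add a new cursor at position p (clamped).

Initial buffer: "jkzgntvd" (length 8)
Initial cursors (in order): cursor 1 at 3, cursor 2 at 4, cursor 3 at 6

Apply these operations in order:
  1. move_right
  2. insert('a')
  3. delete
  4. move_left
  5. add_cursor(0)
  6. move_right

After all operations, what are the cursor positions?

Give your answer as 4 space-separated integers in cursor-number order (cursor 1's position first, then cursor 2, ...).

Answer: 4 5 7 1

Derivation:
After op 1 (move_right): buffer="jkzgntvd" (len 8), cursors c1@4 c2@5 c3@7, authorship ........
After op 2 (insert('a')): buffer="jkzganatvad" (len 11), cursors c1@5 c2@7 c3@10, authorship ....1.2..3.
After op 3 (delete): buffer="jkzgntvd" (len 8), cursors c1@4 c2@5 c3@7, authorship ........
After op 4 (move_left): buffer="jkzgntvd" (len 8), cursors c1@3 c2@4 c3@6, authorship ........
After op 5 (add_cursor(0)): buffer="jkzgntvd" (len 8), cursors c4@0 c1@3 c2@4 c3@6, authorship ........
After op 6 (move_right): buffer="jkzgntvd" (len 8), cursors c4@1 c1@4 c2@5 c3@7, authorship ........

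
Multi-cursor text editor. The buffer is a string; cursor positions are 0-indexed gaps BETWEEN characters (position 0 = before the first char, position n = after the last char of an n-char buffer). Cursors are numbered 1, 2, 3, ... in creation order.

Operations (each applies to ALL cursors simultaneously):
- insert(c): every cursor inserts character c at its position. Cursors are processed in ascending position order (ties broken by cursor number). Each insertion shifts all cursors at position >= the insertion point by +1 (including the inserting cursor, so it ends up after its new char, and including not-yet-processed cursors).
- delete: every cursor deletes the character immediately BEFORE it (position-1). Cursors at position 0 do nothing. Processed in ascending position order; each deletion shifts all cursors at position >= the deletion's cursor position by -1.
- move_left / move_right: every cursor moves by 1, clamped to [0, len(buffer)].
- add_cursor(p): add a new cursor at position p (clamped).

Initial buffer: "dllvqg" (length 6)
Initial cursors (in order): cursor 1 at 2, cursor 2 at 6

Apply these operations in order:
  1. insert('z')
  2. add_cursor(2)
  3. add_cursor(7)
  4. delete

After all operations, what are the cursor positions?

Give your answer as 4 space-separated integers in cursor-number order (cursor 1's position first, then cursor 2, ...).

Answer: 1 4 1 4

Derivation:
After op 1 (insert('z')): buffer="dlzlvqgz" (len 8), cursors c1@3 c2@8, authorship ..1....2
After op 2 (add_cursor(2)): buffer="dlzlvqgz" (len 8), cursors c3@2 c1@3 c2@8, authorship ..1....2
After op 3 (add_cursor(7)): buffer="dlzlvqgz" (len 8), cursors c3@2 c1@3 c4@7 c2@8, authorship ..1....2
After op 4 (delete): buffer="dlvq" (len 4), cursors c1@1 c3@1 c2@4 c4@4, authorship ....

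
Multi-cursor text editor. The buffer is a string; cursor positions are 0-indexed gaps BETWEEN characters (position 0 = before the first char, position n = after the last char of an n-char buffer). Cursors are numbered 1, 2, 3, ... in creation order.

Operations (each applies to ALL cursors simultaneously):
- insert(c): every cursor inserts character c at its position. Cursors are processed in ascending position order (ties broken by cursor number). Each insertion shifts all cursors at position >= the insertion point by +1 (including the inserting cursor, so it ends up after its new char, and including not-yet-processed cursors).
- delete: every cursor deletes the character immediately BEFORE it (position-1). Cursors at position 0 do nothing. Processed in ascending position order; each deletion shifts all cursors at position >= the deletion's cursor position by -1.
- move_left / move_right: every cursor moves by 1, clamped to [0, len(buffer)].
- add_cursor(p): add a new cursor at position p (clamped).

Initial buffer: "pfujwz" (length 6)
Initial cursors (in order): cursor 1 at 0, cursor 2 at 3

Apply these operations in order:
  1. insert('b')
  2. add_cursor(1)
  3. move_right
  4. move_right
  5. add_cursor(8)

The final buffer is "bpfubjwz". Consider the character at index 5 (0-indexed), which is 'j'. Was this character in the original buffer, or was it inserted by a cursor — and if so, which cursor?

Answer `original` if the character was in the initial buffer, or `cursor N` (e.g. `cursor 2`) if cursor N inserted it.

After op 1 (insert('b')): buffer="bpfubjwz" (len 8), cursors c1@1 c2@5, authorship 1...2...
After op 2 (add_cursor(1)): buffer="bpfubjwz" (len 8), cursors c1@1 c3@1 c2@5, authorship 1...2...
After op 3 (move_right): buffer="bpfubjwz" (len 8), cursors c1@2 c3@2 c2@6, authorship 1...2...
After op 4 (move_right): buffer="bpfubjwz" (len 8), cursors c1@3 c3@3 c2@7, authorship 1...2...
After op 5 (add_cursor(8)): buffer="bpfubjwz" (len 8), cursors c1@3 c3@3 c2@7 c4@8, authorship 1...2...
Authorship (.=original, N=cursor N): 1 . . . 2 . . .
Index 5: author = original

Answer: original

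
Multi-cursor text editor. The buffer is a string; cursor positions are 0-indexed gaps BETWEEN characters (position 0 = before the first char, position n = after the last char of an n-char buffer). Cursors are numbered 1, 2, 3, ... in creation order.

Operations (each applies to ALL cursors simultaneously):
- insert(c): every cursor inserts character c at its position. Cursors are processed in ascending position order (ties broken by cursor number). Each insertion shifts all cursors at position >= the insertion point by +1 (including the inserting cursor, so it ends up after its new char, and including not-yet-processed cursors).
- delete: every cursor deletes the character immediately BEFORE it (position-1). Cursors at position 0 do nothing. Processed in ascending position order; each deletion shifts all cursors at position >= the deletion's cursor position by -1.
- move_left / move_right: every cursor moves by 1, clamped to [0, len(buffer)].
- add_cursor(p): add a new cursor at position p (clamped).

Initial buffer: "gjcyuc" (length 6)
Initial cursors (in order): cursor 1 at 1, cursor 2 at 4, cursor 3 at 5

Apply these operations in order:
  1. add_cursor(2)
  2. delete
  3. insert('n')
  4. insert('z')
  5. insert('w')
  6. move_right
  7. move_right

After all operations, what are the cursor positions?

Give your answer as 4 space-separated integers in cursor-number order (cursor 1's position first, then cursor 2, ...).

After op 1 (add_cursor(2)): buffer="gjcyuc" (len 6), cursors c1@1 c4@2 c2@4 c3@5, authorship ......
After op 2 (delete): buffer="cc" (len 2), cursors c1@0 c4@0 c2@1 c3@1, authorship ..
After op 3 (insert('n')): buffer="nncnnc" (len 6), cursors c1@2 c4@2 c2@5 c3@5, authorship 14.23.
After op 4 (insert('z')): buffer="nnzzcnnzzc" (len 10), cursors c1@4 c4@4 c2@9 c3@9, authorship 1414.2323.
After op 5 (insert('w')): buffer="nnzzwwcnnzzwwc" (len 14), cursors c1@6 c4@6 c2@13 c3@13, authorship 141414.232323.
After op 6 (move_right): buffer="nnzzwwcnnzzwwc" (len 14), cursors c1@7 c4@7 c2@14 c3@14, authorship 141414.232323.
After op 7 (move_right): buffer="nnzzwwcnnzzwwc" (len 14), cursors c1@8 c4@8 c2@14 c3@14, authorship 141414.232323.

Answer: 8 14 14 8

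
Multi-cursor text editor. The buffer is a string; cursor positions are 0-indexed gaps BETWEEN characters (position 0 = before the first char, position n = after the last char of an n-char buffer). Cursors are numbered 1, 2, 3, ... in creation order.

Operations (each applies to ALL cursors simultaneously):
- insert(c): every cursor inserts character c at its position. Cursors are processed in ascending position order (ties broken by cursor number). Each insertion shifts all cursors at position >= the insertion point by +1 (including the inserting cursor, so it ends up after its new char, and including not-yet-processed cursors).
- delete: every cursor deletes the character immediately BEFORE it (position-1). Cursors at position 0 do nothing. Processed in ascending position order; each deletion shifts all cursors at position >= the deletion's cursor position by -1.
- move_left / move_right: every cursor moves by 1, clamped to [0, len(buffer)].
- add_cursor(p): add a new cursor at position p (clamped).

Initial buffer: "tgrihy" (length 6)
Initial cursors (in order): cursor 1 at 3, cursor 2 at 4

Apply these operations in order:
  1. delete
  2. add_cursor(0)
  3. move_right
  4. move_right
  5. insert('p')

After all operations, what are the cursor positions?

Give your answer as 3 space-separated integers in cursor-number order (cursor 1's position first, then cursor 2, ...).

After op 1 (delete): buffer="tghy" (len 4), cursors c1@2 c2@2, authorship ....
After op 2 (add_cursor(0)): buffer="tghy" (len 4), cursors c3@0 c1@2 c2@2, authorship ....
After op 3 (move_right): buffer="tghy" (len 4), cursors c3@1 c1@3 c2@3, authorship ....
After op 4 (move_right): buffer="tghy" (len 4), cursors c3@2 c1@4 c2@4, authorship ....
After op 5 (insert('p')): buffer="tgphypp" (len 7), cursors c3@3 c1@7 c2@7, authorship ..3..12

Answer: 7 7 3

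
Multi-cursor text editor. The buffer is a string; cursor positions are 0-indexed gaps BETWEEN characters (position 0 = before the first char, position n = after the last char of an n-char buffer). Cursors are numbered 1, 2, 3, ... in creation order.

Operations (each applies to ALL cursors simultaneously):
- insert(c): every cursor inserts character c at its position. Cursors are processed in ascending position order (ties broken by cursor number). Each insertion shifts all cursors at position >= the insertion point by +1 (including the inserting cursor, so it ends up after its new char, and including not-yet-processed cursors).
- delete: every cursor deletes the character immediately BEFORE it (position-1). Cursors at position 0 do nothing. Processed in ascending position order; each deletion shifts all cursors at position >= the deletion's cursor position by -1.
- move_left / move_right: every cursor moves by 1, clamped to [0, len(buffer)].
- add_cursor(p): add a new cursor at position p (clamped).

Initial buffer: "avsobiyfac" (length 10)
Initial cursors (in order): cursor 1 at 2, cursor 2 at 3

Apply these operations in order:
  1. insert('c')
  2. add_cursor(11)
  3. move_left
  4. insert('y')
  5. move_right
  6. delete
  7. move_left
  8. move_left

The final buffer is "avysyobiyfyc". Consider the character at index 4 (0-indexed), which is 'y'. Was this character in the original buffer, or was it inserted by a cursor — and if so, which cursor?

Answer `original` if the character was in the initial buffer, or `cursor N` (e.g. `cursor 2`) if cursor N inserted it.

After op 1 (insert('c')): buffer="avcscobiyfac" (len 12), cursors c1@3 c2@5, authorship ..1.2.......
After op 2 (add_cursor(11)): buffer="avcscobiyfac" (len 12), cursors c1@3 c2@5 c3@11, authorship ..1.2.......
After op 3 (move_left): buffer="avcscobiyfac" (len 12), cursors c1@2 c2@4 c3@10, authorship ..1.2.......
After op 4 (insert('y')): buffer="avycsycobiyfyac" (len 15), cursors c1@3 c2@6 c3@13, authorship ..11.22.....3..
After op 5 (move_right): buffer="avycsycobiyfyac" (len 15), cursors c1@4 c2@7 c3@14, authorship ..11.22.....3..
After op 6 (delete): buffer="avysyobiyfyc" (len 12), cursors c1@3 c2@5 c3@11, authorship ..1.2.....3.
After op 7 (move_left): buffer="avysyobiyfyc" (len 12), cursors c1@2 c2@4 c3@10, authorship ..1.2.....3.
After op 8 (move_left): buffer="avysyobiyfyc" (len 12), cursors c1@1 c2@3 c3@9, authorship ..1.2.....3.
Authorship (.=original, N=cursor N): . . 1 . 2 . . . . . 3 .
Index 4: author = 2

Answer: cursor 2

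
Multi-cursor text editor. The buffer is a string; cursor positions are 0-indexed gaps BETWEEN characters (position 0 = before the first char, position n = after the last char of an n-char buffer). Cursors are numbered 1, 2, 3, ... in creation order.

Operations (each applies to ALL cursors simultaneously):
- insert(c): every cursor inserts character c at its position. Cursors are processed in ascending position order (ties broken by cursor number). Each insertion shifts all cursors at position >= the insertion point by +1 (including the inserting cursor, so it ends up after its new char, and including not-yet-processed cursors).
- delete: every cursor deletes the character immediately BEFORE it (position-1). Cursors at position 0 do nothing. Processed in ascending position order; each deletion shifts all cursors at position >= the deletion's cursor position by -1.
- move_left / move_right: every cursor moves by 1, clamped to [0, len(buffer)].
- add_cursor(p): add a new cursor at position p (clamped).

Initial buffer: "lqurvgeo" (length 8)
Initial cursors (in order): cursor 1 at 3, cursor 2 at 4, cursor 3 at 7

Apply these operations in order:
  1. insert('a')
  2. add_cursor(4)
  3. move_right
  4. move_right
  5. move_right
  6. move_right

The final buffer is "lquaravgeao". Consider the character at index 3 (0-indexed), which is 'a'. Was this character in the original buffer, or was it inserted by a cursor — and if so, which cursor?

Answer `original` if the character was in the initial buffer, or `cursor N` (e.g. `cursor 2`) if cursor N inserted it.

After op 1 (insert('a')): buffer="lquaravgeao" (len 11), cursors c1@4 c2@6 c3@10, authorship ...1.2...3.
After op 2 (add_cursor(4)): buffer="lquaravgeao" (len 11), cursors c1@4 c4@4 c2@6 c3@10, authorship ...1.2...3.
After op 3 (move_right): buffer="lquaravgeao" (len 11), cursors c1@5 c4@5 c2@7 c3@11, authorship ...1.2...3.
After op 4 (move_right): buffer="lquaravgeao" (len 11), cursors c1@6 c4@6 c2@8 c3@11, authorship ...1.2...3.
After op 5 (move_right): buffer="lquaravgeao" (len 11), cursors c1@7 c4@7 c2@9 c3@11, authorship ...1.2...3.
After op 6 (move_right): buffer="lquaravgeao" (len 11), cursors c1@8 c4@8 c2@10 c3@11, authorship ...1.2...3.
Authorship (.=original, N=cursor N): . . . 1 . 2 . . . 3 .
Index 3: author = 1

Answer: cursor 1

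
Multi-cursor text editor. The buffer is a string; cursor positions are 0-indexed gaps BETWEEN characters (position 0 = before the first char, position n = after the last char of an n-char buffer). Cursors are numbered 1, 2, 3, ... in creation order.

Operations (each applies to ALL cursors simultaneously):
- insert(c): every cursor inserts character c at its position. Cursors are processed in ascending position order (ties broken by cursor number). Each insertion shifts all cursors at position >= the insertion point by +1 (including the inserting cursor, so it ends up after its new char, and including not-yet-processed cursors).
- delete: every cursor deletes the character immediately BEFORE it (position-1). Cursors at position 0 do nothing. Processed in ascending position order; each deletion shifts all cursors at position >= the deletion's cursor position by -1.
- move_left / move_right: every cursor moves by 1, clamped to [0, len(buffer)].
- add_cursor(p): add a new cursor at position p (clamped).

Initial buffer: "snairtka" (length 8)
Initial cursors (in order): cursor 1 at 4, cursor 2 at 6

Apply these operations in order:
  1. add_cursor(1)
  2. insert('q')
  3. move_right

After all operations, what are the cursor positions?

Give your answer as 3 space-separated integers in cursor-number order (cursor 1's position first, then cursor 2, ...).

After op 1 (add_cursor(1)): buffer="snairtka" (len 8), cursors c3@1 c1@4 c2@6, authorship ........
After op 2 (insert('q')): buffer="sqnaiqrtqka" (len 11), cursors c3@2 c1@6 c2@9, authorship .3...1..2..
After op 3 (move_right): buffer="sqnaiqrtqka" (len 11), cursors c3@3 c1@7 c2@10, authorship .3...1..2..

Answer: 7 10 3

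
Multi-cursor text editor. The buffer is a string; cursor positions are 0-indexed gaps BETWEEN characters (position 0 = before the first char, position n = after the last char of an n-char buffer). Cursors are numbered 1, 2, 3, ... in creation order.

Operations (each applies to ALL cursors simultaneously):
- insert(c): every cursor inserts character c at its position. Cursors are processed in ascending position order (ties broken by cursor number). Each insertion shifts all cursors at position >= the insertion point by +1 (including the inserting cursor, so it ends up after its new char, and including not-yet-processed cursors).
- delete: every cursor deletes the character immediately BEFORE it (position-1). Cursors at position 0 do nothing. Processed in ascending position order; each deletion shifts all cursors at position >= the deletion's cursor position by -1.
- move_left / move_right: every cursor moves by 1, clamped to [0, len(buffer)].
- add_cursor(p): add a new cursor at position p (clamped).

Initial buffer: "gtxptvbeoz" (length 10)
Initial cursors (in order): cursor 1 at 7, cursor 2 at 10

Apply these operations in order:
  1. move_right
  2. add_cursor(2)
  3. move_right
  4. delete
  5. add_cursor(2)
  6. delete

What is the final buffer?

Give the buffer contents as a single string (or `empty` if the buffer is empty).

Answer: ptv

Derivation:
After op 1 (move_right): buffer="gtxptvbeoz" (len 10), cursors c1@8 c2@10, authorship ..........
After op 2 (add_cursor(2)): buffer="gtxptvbeoz" (len 10), cursors c3@2 c1@8 c2@10, authorship ..........
After op 3 (move_right): buffer="gtxptvbeoz" (len 10), cursors c3@3 c1@9 c2@10, authorship ..........
After op 4 (delete): buffer="gtptvbe" (len 7), cursors c3@2 c1@7 c2@7, authorship .......
After op 5 (add_cursor(2)): buffer="gtptvbe" (len 7), cursors c3@2 c4@2 c1@7 c2@7, authorship .......
After op 6 (delete): buffer="ptv" (len 3), cursors c3@0 c4@0 c1@3 c2@3, authorship ...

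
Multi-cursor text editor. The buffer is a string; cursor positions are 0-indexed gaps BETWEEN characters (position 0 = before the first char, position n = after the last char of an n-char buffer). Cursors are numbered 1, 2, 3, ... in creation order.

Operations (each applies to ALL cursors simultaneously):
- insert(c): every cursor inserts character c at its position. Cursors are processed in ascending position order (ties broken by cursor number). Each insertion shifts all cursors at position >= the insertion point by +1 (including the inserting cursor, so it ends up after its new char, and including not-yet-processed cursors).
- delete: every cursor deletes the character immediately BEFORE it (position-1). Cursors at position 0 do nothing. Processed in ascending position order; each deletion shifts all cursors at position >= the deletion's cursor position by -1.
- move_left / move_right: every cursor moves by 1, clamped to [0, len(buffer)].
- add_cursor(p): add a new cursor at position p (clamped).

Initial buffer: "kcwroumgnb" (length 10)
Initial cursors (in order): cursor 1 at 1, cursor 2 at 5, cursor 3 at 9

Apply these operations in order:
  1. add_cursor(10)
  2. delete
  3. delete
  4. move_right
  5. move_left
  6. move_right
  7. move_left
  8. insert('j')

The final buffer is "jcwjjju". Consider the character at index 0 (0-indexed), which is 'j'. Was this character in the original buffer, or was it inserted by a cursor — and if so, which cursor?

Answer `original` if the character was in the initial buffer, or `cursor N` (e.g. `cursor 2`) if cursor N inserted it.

After op 1 (add_cursor(10)): buffer="kcwroumgnb" (len 10), cursors c1@1 c2@5 c3@9 c4@10, authorship ..........
After op 2 (delete): buffer="cwrumg" (len 6), cursors c1@0 c2@3 c3@6 c4@6, authorship ......
After op 3 (delete): buffer="cwu" (len 3), cursors c1@0 c2@2 c3@3 c4@3, authorship ...
After op 4 (move_right): buffer="cwu" (len 3), cursors c1@1 c2@3 c3@3 c4@3, authorship ...
After op 5 (move_left): buffer="cwu" (len 3), cursors c1@0 c2@2 c3@2 c4@2, authorship ...
After op 6 (move_right): buffer="cwu" (len 3), cursors c1@1 c2@3 c3@3 c4@3, authorship ...
After op 7 (move_left): buffer="cwu" (len 3), cursors c1@0 c2@2 c3@2 c4@2, authorship ...
After op 8 (insert('j')): buffer="jcwjjju" (len 7), cursors c1@1 c2@6 c3@6 c4@6, authorship 1..234.
Authorship (.=original, N=cursor N): 1 . . 2 3 4 .
Index 0: author = 1

Answer: cursor 1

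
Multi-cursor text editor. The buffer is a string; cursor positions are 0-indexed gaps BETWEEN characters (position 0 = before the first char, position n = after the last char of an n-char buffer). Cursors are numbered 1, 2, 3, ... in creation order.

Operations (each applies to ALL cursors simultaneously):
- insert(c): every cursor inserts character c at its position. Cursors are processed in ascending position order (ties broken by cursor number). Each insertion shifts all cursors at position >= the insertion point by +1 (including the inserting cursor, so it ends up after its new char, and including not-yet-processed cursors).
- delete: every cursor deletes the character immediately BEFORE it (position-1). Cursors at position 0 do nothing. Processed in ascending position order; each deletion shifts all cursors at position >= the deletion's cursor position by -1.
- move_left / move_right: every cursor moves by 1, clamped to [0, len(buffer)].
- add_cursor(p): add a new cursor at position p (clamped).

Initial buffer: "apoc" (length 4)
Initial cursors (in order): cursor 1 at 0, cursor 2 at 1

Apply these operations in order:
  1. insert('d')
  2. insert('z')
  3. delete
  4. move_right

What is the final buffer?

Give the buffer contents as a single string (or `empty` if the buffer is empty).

After op 1 (insert('d')): buffer="dadpoc" (len 6), cursors c1@1 c2@3, authorship 1.2...
After op 2 (insert('z')): buffer="dzadzpoc" (len 8), cursors c1@2 c2@5, authorship 11.22...
After op 3 (delete): buffer="dadpoc" (len 6), cursors c1@1 c2@3, authorship 1.2...
After op 4 (move_right): buffer="dadpoc" (len 6), cursors c1@2 c2@4, authorship 1.2...

Answer: dadpoc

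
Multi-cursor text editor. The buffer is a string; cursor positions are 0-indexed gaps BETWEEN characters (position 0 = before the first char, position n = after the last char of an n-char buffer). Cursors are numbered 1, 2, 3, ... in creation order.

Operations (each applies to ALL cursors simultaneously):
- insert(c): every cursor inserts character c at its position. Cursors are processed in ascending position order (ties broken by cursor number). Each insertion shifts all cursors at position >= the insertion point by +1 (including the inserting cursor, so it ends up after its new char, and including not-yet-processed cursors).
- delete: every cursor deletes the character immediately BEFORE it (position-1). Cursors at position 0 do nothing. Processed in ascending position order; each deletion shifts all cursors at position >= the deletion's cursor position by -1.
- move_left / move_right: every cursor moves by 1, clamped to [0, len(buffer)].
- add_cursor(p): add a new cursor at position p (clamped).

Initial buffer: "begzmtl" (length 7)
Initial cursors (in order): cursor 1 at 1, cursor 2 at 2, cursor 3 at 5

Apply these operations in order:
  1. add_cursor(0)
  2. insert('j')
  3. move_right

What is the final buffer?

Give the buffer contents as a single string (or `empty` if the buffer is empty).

After op 1 (add_cursor(0)): buffer="begzmtl" (len 7), cursors c4@0 c1@1 c2@2 c3@5, authorship .......
After op 2 (insert('j')): buffer="jbjejgzmjtl" (len 11), cursors c4@1 c1@3 c2@5 c3@9, authorship 4.1.2...3..
After op 3 (move_right): buffer="jbjejgzmjtl" (len 11), cursors c4@2 c1@4 c2@6 c3@10, authorship 4.1.2...3..

Answer: jbjejgzmjtl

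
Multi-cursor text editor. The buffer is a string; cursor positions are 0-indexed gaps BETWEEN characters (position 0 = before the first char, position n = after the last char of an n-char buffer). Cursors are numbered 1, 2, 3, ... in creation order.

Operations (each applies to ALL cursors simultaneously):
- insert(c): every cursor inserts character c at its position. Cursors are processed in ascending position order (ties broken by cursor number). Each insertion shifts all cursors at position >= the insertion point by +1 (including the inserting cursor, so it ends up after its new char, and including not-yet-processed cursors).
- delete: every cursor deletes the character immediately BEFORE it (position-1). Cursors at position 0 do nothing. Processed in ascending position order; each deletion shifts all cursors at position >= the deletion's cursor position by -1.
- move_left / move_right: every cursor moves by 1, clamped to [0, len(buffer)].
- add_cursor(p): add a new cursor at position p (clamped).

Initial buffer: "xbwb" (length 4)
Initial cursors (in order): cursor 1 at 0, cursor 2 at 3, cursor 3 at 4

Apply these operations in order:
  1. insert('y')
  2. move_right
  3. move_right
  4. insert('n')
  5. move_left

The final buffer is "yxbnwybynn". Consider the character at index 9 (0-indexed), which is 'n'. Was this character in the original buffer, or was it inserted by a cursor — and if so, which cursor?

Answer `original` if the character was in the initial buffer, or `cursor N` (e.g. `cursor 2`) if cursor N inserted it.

After op 1 (insert('y')): buffer="yxbwyby" (len 7), cursors c1@1 c2@5 c3@7, authorship 1...2.3
After op 2 (move_right): buffer="yxbwyby" (len 7), cursors c1@2 c2@6 c3@7, authorship 1...2.3
After op 3 (move_right): buffer="yxbwyby" (len 7), cursors c1@3 c2@7 c3@7, authorship 1...2.3
After op 4 (insert('n')): buffer="yxbnwybynn" (len 10), cursors c1@4 c2@10 c3@10, authorship 1..1.2.323
After op 5 (move_left): buffer="yxbnwybynn" (len 10), cursors c1@3 c2@9 c3@9, authorship 1..1.2.323
Authorship (.=original, N=cursor N): 1 . . 1 . 2 . 3 2 3
Index 9: author = 3

Answer: cursor 3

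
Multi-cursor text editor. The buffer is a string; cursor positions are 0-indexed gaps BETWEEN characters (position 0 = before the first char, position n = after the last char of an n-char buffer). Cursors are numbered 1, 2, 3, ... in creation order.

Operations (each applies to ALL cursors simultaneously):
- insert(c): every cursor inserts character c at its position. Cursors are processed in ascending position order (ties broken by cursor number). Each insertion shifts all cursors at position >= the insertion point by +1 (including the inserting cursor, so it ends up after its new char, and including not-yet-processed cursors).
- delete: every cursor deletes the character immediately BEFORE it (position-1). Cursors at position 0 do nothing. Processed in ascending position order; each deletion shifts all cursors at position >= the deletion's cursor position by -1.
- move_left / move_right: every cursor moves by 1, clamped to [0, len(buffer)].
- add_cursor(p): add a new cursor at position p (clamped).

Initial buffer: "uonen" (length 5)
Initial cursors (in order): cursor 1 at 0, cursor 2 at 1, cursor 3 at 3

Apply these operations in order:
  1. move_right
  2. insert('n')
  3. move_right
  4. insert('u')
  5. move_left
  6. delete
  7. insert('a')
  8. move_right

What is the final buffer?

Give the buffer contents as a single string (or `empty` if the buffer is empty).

Answer: unaunauenau

Derivation:
After op 1 (move_right): buffer="uonen" (len 5), cursors c1@1 c2@2 c3@4, authorship .....
After op 2 (insert('n')): buffer="unonnenn" (len 8), cursors c1@2 c2@4 c3@7, authorship .1.2..3.
After op 3 (move_right): buffer="unonnenn" (len 8), cursors c1@3 c2@5 c3@8, authorship .1.2..3.
After op 4 (insert('u')): buffer="unounnuennu" (len 11), cursors c1@4 c2@7 c3@11, authorship .1.12.2.3.3
After op 5 (move_left): buffer="unounnuennu" (len 11), cursors c1@3 c2@6 c3@10, authorship .1.12.2.3.3
After op 6 (delete): buffer="ununuenu" (len 8), cursors c1@2 c2@4 c3@7, authorship .1122.33
After op 7 (insert('a')): buffer="unaunauenau" (len 11), cursors c1@3 c2@6 c3@10, authorship .111222.333
After op 8 (move_right): buffer="unaunauenau" (len 11), cursors c1@4 c2@7 c3@11, authorship .111222.333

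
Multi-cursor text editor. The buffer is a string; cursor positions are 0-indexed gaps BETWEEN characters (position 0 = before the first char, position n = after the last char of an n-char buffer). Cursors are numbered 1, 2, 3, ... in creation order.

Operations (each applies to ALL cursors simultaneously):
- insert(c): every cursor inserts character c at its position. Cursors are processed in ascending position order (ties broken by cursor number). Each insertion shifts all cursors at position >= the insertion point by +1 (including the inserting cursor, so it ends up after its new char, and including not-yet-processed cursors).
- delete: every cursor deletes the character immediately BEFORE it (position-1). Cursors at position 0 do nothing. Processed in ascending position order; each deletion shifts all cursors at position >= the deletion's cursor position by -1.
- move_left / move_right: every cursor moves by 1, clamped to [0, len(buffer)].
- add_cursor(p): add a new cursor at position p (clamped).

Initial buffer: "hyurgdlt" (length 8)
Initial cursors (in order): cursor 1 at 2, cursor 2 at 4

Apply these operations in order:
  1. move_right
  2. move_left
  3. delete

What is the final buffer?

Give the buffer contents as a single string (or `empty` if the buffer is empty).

After op 1 (move_right): buffer="hyurgdlt" (len 8), cursors c1@3 c2@5, authorship ........
After op 2 (move_left): buffer="hyurgdlt" (len 8), cursors c1@2 c2@4, authorship ........
After op 3 (delete): buffer="hugdlt" (len 6), cursors c1@1 c2@2, authorship ......

Answer: hugdlt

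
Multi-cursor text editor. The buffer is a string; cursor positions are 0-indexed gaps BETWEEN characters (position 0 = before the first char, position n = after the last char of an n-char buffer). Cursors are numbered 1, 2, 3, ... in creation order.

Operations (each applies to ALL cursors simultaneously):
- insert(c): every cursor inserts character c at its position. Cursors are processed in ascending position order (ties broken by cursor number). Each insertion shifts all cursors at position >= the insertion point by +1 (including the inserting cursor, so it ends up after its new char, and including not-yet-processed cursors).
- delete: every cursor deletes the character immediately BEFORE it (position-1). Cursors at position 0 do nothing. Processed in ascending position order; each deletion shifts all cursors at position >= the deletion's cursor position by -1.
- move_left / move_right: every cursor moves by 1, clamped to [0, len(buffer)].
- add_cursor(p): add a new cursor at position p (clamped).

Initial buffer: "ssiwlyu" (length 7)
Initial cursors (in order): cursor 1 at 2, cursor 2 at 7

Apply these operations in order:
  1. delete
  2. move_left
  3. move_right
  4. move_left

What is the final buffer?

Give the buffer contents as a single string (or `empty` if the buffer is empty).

After op 1 (delete): buffer="siwly" (len 5), cursors c1@1 c2@5, authorship .....
After op 2 (move_left): buffer="siwly" (len 5), cursors c1@0 c2@4, authorship .....
After op 3 (move_right): buffer="siwly" (len 5), cursors c1@1 c2@5, authorship .....
After op 4 (move_left): buffer="siwly" (len 5), cursors c1@0 c2@4, authorship .....

Answer: siwly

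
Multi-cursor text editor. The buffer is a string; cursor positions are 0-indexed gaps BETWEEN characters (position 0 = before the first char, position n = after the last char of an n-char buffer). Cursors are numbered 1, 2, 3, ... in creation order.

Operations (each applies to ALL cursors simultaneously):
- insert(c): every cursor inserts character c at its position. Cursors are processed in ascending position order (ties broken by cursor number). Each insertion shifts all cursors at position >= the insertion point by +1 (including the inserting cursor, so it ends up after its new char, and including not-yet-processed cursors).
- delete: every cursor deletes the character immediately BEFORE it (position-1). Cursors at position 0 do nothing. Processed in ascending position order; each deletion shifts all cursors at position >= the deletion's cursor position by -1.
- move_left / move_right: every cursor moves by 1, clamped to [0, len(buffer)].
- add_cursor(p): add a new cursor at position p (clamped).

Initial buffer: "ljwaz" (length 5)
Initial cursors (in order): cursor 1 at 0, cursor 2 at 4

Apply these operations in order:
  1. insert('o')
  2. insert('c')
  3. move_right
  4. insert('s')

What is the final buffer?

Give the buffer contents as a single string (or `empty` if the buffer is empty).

Answer: oclsjwaoczs

Derivation:
After op 1 (insert('o')): buffer="oljwaoz" (len 7), cursors c1@1 c2@6, authorship 1....2.
After op 2 (insert('c')): buffer="ocljwaocz" (len 9), cursors c1@2 c2@8, authorship 11....22.
After op 3 (move_right): buffer="ocljwaocz" (len 9), cursors c1@3 c2@9, authorship 11....22.
After op 4 (insert('s')): buffer="oclsjwaoczs" (len 11), cursors c1@4 c2@11, authorship 11.1...22.2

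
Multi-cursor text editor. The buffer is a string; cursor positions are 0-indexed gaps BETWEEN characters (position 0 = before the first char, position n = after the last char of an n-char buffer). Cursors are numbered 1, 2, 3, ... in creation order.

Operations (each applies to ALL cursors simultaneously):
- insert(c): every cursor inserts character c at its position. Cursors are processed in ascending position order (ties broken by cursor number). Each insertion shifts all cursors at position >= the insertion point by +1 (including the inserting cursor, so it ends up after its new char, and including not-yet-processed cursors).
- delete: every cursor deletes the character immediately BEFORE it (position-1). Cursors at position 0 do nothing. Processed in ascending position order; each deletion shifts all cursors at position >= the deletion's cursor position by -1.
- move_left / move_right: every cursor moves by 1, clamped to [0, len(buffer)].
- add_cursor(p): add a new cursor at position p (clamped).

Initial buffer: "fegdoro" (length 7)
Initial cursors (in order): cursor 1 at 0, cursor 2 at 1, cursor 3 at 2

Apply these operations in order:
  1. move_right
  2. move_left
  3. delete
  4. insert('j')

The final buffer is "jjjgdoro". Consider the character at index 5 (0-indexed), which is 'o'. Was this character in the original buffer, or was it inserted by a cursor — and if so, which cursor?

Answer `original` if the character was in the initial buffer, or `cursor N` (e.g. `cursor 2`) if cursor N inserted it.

After op 1 (move_right): buffer="fegdoro" (len 7), cursors c1@1 c2@2 c3@3, authorship .......
After op 2 (move_left): buffer="fegdoro" (len 7), cursors c1@0 c2@1 c3@2, authorship .......
After op 3 (delete): buffer="gdoro" (len 5), cursors c1@0 c2@0 c3@0, authorship .....
After op 4 (insert('j')): buffer="jjjgdoro" (len 8), cursors c1@3 c2@3 c3@3, authorship 123.....
Authorship (.=original, N=cursor N): 1 2 3 . . . . .
Index 5: author = original

Answer: original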